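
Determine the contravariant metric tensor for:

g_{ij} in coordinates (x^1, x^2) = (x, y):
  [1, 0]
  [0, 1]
The metric is diagonal, so g^{ij} is diagonal with entries 1/g_{ii}: diag(1, 1).
g^{ij}:
  [1, 0]
  [0, 1]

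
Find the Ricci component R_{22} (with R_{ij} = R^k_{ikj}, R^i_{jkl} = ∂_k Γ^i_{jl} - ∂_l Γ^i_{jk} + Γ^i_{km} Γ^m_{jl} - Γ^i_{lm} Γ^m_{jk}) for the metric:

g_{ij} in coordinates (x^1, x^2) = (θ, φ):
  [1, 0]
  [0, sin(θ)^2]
Non-zero Christoffel symbols (Γ^k_{ij} = Γ^k_{ji}):
Γ^θ_{φ φ} = -sin(2*θ)/2
Γ^φ_{θ φ} = 1/tan(θ)
R^θ_{φ θ φ} = ∂_θ Γ^θ_{φ φ} - ∂_φ Γ^θ_{φ θ} + Γ^θ_{θ m} Γ^m_{φ φ} - Γ^θ_{φ m} Γ^m_{φ θ}
  = (-cos(2*θ)) - (0) + (0) - (-cos(θ)^2) = sin(θ)^2
R^φ_{φ φ φ} = 0 (a repeated index in an antisymmetric pair)
R_{φφ} = R^θ_{φ θ φ} + R^φ_{φ φ φ} = (sin(θ)^2) + (0) = sin(θ)^2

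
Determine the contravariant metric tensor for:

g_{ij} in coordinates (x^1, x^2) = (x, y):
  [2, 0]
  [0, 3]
The metric is diagonal, so g^{ij} is diagonal with entries 1/g_{ii}: diag(1/2, 1/3).
g^{ij}:
  [1/2, 0]
  [0, 1/3]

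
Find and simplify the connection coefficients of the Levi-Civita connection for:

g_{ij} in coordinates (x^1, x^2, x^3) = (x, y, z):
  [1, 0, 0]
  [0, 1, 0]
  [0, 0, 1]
Using Γ^k_{ij} = (1/2) g^{km} (∂_i g_{mj} + ∂_j g_{mi} - ∂_m g_{ij}); the metric is diagonal, so only the m = k term contributes.
Every metric component is constant, so all ∂_m g_{ij} = 0 and every Christoffel symbol vanishes.
All Christoffel symbols are zero.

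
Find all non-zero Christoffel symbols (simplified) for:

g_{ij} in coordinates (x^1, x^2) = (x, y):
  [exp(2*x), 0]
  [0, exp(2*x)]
Using Γ^k_{ij} = (1/2) g^{km} (∂_i g_{mj} + ∂_j g_{mi} - ∂_m g_{ij}); the metric is diagonal, so only the m = k term contributes.
Non-zero symbols (using the symmetry Γ^k_{ij} = Γ^k_{ji}):
Γ^x_{x x} = (1/2) g^{xx} (∂_x g_{xx} + ∂_x g_{xx} - ∂_x g_{xx}) = (1/2)(exp(-2*x))((2*exp(2*x)) + (2*exp(2*x)) - (2*exp(2*x))) = 1
Γ^x_{y y} = (1/2) g^{xx} (∂_y g_{xy} + ∂_y g_{xy} - ∂_x g_{yy}) = (1/2)(exp(-2*x))((0) + (0) - (2*exp(2*x))) = -1
Γ^y_{x y} = (1/2) g^{yy} (∂_x g_{yy} + ∂_y g_{yx} - ∂_y g_{xy}) = (1/2)(exp(-2*x))((2*exp(2*x)) + (0) - (0)) = 1
All other Christoffel symbols are zero.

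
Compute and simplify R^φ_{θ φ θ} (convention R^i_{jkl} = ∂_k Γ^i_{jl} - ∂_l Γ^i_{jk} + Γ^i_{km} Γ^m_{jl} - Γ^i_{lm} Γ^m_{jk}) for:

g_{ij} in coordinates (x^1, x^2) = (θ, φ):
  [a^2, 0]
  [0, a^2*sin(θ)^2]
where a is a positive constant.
Non-zero Christoffel symbols (Γ^k_{ij} = Γ^k_{ji}):
Γ^θ_{φ φ} = -sin(2*θ)/2
Γ^φ_{θ φ} = 1/tan(θ)
R^φ_{θ φ θ} = ∂_φ Γ^φ_{θ θ} - ∂_θ Γ^φ_{θ φ} + Γ^φ_{φ m} Γ^m_{θ θ} - Γ^φ_{θ m} Γ^m_{θ φ}
  = (0) - (-1/sin(θ)^2) + (0) - (1/tan(θ)^2) = 1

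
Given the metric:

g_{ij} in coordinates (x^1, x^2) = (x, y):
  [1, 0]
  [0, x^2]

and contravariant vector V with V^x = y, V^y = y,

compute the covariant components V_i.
V_i = g_{ij} V^j:
V_x = (1)(y) + (0)(y) = y
V_y = (0)(y) + (x^2)(y) = x^2*y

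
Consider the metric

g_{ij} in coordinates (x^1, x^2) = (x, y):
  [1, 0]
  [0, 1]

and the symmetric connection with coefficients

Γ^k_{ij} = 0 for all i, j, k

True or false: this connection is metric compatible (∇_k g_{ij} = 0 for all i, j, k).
Using ∇_k g_{ij} = ∂_k g_{ij} - Γ^m_{ki} g_{mj} - Γ^m_{kj} g_{im}:
e.g. ∇_x g_{xx} = (0) - (0) - (0) = 0
Every component ∇_k g_{ij} vanishes: the connection is metric compatible.
True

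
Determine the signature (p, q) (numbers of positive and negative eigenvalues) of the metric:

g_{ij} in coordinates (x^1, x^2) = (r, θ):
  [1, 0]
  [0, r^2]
The metric is diagonal, so its eigenvalues are the diagonal entries: 1, r^2 (at a generic point, where coordinate-dependent entries are positive).
2 positive, 0 negative.
(2, 0) - Riemannian (positive definite)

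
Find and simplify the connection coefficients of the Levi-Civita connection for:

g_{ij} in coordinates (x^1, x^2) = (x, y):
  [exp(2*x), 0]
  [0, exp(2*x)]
Using Γ^k_{ij} = (1/2) g^{km} (∂_i g_{mj} + ∂_j g_{mi} - ∂_m g_{ij}); the metric is diagonal, so only the m = k term contributes.
Non-zero symbols (using the symmetry Γ^k_{ij} = Γ^k_{ji}):
Γ^x_{x x} = (1/2) g^{xx} (∂_x g_{xx} + ∂_x g_{xx} - ∂_x g_{xx}) = (1/2)(exp(-2*x))((2*exp(2*x)) + (2*exp(2*x)) - (2*exp(2*x))) = 1
Γ^x_{y y} = (1/2) g^{xx} (∂_y g_{xy} + ∂_y g_{xy} - ∂_x g_{yy}) = (1/2)(exp(-2*x))((0) + (0) - (2*exp(2*x))) = -1
Γ^y_{x y} = (1/2) g^{yy} (∂_x g_{yy} + ∂_y g_{yx} - ∂_y g_{xy}) = (1/2)(exp(-2*x))((2*exp(2*x)) + (0) - (0)) = 1
All other Christoffel symbols are zero.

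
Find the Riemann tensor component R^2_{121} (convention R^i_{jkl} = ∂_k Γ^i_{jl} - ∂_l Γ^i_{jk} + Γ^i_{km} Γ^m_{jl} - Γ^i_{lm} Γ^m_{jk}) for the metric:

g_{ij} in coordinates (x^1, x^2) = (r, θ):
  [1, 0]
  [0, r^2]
Non-zero Christoffel symbols (Γ^k_{ij} = Γ^k_{ji}):
Γ^r_{θ θ} = -r
Γ^θ_{r θ} = 1/r
R^θ_{r θ r} = ∂_θ Γ^θ_{r r} - ∂_r Γ^θ_{r θ} + Γ^θ_{θ m} Γ^m_{r r} - Γ^θ_{r m} Γ^m_{r θ}
  = (0) - (-1/r^2) + (0) - (1/r^2) = 0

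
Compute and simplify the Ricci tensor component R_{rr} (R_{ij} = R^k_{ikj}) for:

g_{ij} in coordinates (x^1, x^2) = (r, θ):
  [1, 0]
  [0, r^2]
Non-zero Christoffel symbols (Γ^k_{ij} = Γ^k_{ji}):
Γ^r_{θ θ} = -r
Γ^θ_{r θ} = 1/r
R^r_{r r r} = 0 (a repeated index in an antisymmetric pair)
R^θ_{r θ r} = ∂_θ Γ^θ_{r r} - ∂_r Γ^θ_{r θ} + Γ^θ_{θ m} Γ^m_{r r} - Γ^θ_{r m} Γ^m_{r θ}
  = (0) - (-1/r^2) + (0) - (1/r^2) = 0
R_{rr} = R^r_{r r r} + R^θ_{r θ r} = (0) + (0) = 0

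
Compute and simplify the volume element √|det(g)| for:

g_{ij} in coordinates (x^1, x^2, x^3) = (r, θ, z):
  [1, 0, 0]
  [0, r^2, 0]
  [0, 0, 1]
det(g) = r^2
√|det(g)| = r
Volume element: dV = r dr dθ dz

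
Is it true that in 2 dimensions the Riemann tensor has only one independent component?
The number of independent components is n^2(n^2-1)/12 = 4·3/12 = 1 for n = 2 (e.g. R_{1212}).
Yes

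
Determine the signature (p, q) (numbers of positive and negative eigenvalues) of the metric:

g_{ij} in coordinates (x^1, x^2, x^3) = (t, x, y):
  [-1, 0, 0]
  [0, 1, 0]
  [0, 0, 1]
The metric is diagonal, so its eigenvalues are the diagonal entries: -1, 1, 1 (at a generic point, where coordinate-dependent entries are positive).
2 positive, 1 negative.
(2, 1) - Lorentzian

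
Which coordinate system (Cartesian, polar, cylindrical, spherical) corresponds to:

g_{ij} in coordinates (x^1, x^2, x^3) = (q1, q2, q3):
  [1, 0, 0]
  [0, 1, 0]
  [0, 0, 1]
All components are constant and the metric is the identity, i.e. orthonormal rectilinear coordinates.
Cartesian (3D) coordinates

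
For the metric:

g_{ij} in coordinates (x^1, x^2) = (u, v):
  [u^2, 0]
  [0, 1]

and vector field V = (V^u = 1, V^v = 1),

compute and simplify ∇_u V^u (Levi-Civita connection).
Non-zero Christoffel symbols:
Γ^u_{u u} = 1/u
∇_u V^u = ∂_u V^u + Γ^u_{u j} V^j
  = (0) + (1/u)(1) + (0)(1)
  = 1/u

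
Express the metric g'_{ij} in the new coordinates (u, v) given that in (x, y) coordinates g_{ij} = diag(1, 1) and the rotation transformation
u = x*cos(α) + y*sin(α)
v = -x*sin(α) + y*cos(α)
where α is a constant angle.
Invert the transformation: x = u*cos(α) - v*sin(α), y = u*sin(α) + v*cos(α)
g'_{ij} = (∂x^k/∂x'^i)(∂x^l/∂x'^j) g_{kl}; with g_{kl} = δ_{kl} this is Σ_k (∂x^k/∂x'^i)(∂x^k/∂x'^j).
Jacobian: ∂x/∂u = cos(α), ∂x/∂v = -sin(α), ∂y/∂u = sin(α), ∂y/∂v = cos(α)
g'_{uu} = (cos(α))(cos(α)) + (sin(α))(sin(α)) = 1
g'_{uv} = (cos(α))(-sin(α)) + (sin(α))(cos(α)) = 0
g'_{vv} = (-sin(α))(-sin(α)) + (cos(α))(cos(α)) = 1
g'_{ij} = diag(1, 1)
The Euclidean metric is invariant under rotations.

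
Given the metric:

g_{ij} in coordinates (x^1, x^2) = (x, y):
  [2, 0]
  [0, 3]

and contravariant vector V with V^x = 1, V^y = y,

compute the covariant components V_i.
V_i = g_{ij} V^j:
V_x = (2)(1) + (0)(y) = 2
V_y = (0)(1) + (3)(y) = 3*y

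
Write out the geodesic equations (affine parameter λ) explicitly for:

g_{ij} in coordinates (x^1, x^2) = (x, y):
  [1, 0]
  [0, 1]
Geodesic equation: d^2x^k/dλ^2 + Γ^k_{ij} (dx^i/dλ)(dx^j/dλ) = 0.
All Christoffel symbols vanish, so the geodesics are straight lines:
d^2x/dλ^2 = 0
d^2y/dλ^2 = 0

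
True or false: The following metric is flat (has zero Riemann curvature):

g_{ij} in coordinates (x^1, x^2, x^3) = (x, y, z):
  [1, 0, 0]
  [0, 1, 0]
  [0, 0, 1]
All metric components are constant, so every Christoffel symbol vanishes and R^i_{jkl} = 0.
True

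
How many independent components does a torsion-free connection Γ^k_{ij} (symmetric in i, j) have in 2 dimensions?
Γ^k_{ij} has n choices for the upper index and n(n+1)/2 independent symmetric lower index pairs.
Total = 2 × 2×3/2 = 2 × 3 = 6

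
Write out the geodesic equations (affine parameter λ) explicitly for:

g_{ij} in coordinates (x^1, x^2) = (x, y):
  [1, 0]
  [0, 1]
Geodesic equation: d^2x^k/dλ^2 + Γ^k_{ij} (dx^i/dλ)(dx^j/dλ) = 0.
All Christoffel symbols vanish, so the geodesics are straight lines:
d^2x/dλ^2 = 0
d^2y/dλ^2 = 0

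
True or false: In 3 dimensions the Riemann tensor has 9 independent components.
n^2(n^2-1)/12 = 9·8/12 = 6 independent components for n = 3.
False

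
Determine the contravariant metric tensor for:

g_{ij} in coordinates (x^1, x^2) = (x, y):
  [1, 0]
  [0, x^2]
The metric is diagonal, so g^{ij} is diagonal with entries 1/g_{ii}: diag(1, 1/(x^2)).
g^{ij}:
  [1, 0]
  [0, 1/x^2]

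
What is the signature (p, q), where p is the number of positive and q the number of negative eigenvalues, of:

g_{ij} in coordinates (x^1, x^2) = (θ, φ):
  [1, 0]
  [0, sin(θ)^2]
The metric is diagonal, so its eigenvalues are the diagonal entries: 1, sin(θ)^2 (at a generic point, where coordinate-dependent entries are positive).
2 positive, 0 negative.
(2, 0) - Riemannian (positive definite)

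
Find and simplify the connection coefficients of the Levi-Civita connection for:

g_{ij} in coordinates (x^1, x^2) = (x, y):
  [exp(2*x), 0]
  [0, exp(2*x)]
Using Γ^k_{ij} = (1/2) g^{km} (∂_i g_{mj} + ∂_j g_{mi} - ∂_m g_{ij}); the metric is diagonal, so only the m = k term contributes.
Non-zero symbols (using the symmetry Γ^k_{ij} = Γ^k_{ji}):
Γ^x_{x x} = (1/2) g^{xx} (∂_x g_{xx} + ∂_x g_{xx} - ∂_x g_{xx}) = (1/2)(exp(-2*x))((2*exp(2*x)) + (2*exp(2*x)) - (2*exp(2*x))) = 1
Γ^x_{y y} = (1/2) g^{xx} (∂_y g_{xy} + ∂_y g_{xy} - ∂_x g_{yy}) = (1/2)(exp(-2*x))((0) + (0) - (2*exp(2*x))) = -1
Γ^y_{x y} = (1/2) g^{yy} (∂_x g_{yy} + ∂_y g_{yx} - ∂_y g_{xy}) = (1/2)(exp(-2*x))((2*exp(2*x)) + (0) - (0)) = 1
All other Christoffel symbols are zero.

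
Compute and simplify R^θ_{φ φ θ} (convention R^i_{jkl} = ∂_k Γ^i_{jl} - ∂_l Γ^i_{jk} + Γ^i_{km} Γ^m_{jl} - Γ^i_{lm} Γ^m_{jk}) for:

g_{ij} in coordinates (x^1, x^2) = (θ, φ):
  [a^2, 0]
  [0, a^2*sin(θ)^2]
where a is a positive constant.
Non-zero Christoffel symbols (Γ^k_{ij} = Γ^k_{ji}):
Γ^θ_{φ φ} = -sin(2*θ)/2
Γ^φ_{θ φ} = 1/tan(θ)
R^θ_{φ φ θ} = ∂_φ Γ^θ_{φ θ} - ∂_θ Γ^θ_{φ φ} + Γ^θ_{φ m} Γ^m_{φ θ} - Γ^θ_{θ m} Γ^m_{φ φ}
  = (0) - (-cos(2*θ)) + (-cos(θ)^2) - (0) = -sin(θ)^2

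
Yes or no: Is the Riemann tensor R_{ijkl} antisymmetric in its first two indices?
R_{ijkl} = -R_{jikl} (follows from metric compatibility).
Yes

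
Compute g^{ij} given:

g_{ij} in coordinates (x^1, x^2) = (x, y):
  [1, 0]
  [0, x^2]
The metric is diagonal, so g^{ij} is diagonal with entries 1/g_{ii}: diag(1, 1/(x^2)).
g^{ij}:
  [1, 0]
  [0, 1/x^2]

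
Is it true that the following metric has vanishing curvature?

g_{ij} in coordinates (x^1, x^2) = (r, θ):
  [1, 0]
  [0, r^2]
Non-zero Christoffel symbols:
Γ^r_{θ θ} = -r
Γ^θ_{r θ} = 1/r
Ricci tensor: R_{rr} = 0, R_{rθ} = 0, R_{θθ} = 0
All R_{ij} vanish; in 2 dimensions the Riemann tensor is fully determined by the Ricci tensor, so R^i_{jkl} = 0: the metric is flat (curvilinear coordinates on flat space).
Yes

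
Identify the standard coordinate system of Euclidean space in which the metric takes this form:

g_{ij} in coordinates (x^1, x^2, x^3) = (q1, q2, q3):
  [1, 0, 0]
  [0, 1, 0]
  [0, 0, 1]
All components are constant and the metric is the identity, i.e. orthonormal rectilinear coordinates.
Cartesian (3D) coordinates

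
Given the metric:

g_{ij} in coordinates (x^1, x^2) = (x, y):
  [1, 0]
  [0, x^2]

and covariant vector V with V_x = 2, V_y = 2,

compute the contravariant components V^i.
Inverse metric (diagonal): g^{xx} = 1, g^{yy} = 1/x^2
V^i = g^{ij} V_j:
V^x = (1)(2) + (0)(2) = 2
V^y = (0)(2) + (1/x^2)(2) = 2/x^2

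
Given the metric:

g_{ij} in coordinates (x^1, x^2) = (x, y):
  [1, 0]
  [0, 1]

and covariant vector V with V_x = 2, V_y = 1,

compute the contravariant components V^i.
Inverse metric (diagonal): g^{xx} = 1, g^{yy} = 1
V^i = g^{ij} V_j:
V^x = (1)(2) + (0)(1) = 2
V^y = (0)(2) + (1)(1) = 1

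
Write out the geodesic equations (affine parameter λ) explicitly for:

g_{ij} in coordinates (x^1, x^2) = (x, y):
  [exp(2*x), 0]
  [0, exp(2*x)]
Geodesic equation: d^2x^k/dλ^2 + Γ^k_{ij} (dx^i/dλ)(dx^j/dλ) = 0.
Non-zero Christoffel symbols:
Γ^x_{x x} = 1
Γ^x_{y y} = -1
Γ^y_{x y} = 1
Substituting (the symmetric pair Γ^k_{ij}, Γ^k_{ji} combines into a factor 2):
d^2x/dλ^2 + (dx/dλ)^2 - (dy/dλ)^2 = 0
d^2y/dλ^2 + 2 (dx/dλ)(dy/dλ) = 0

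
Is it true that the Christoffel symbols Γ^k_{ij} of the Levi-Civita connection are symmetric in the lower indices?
The Levi-Civita connection is torsion-free, which is exactly Γ^k_{ij} = Γ^k_{ji}.
Yes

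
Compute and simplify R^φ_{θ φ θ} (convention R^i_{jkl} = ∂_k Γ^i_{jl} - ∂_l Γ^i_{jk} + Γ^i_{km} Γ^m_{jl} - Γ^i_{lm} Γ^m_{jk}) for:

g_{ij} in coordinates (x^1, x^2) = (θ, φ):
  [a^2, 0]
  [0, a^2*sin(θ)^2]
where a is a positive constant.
Non-zero Christoffel symbols (Γ^k_{ij} = Γ^k_{ji}):
Γ^θ_{φ φ} = -sin(2*θ)/2
Γ^φ_{θ φ} = 1/tan(θ)
R^φ_{θ φ θ} = ∂_φ Γ^φ_{θ θ} - ∂_θ Γ^φ_{θ φ} + Γ^φ_{φ m} Γ^m_{θ θ} - Γ^φ_{θ m} Γ^m_{θ φ}
  = (0) - (-1/sin(θ)^2) + (0) - (1/tan(θ)^2) = 1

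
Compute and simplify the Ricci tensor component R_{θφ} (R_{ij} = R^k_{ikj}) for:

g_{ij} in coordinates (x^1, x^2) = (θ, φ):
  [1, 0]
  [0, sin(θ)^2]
Non-zero Christoffel symbols (Γ^k_{ij} = Γ^k_{ji}):
Γ^θ_{φ φ} = -sin(2*θ)/2
Γ^φ_{θ φ} = 1/tan(θ)
R^θ_{θ θ φ} = 0 (a repeated index in an antisymmetric pair)
R^φ_{θ φ φ} = 0 (a repeated index in an antisymmetric pair)
R_{θφ} = R^θ_{θ θ φ} + R^φ_{θ φ φ} = (0) + (0) = 0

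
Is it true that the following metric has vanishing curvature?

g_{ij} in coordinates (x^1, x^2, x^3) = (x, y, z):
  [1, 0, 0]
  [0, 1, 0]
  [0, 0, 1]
All metric components are constant, so every Christoffel symbol vanishes and R^i_{jkl} = 0.
Yes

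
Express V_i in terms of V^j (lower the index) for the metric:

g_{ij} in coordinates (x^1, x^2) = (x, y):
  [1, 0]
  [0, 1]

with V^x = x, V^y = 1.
V_i = g_{ij} V^j:
V_x = (1)(x) + (0)(1) = x
V_y = (0)(x) + (1)(1) = 1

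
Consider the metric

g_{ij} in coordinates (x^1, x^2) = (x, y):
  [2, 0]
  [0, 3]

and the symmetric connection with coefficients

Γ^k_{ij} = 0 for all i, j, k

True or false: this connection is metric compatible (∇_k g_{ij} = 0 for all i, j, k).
Using ∇_k g_{ij} = ∂_k g_{ij} - Γ^m_{ki} g_{mj} - Γ^m_{kj} g_{im}:
e.g. ∇_y g_{xy} = (0) - (0) - (0) = 0
Every component ∇_k g_{ij} vanishes: the connection is metric compatible.
True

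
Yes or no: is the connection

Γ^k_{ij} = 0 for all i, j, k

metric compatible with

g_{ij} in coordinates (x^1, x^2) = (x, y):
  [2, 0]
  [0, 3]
Using ∇_k g_{ij} = ∂_k g_{ij} - Γ^m_{ki} g_{mj} - Γ^m_{kj} g_{im}:
e.g. ∇_y g_{xx} = (0) - (0) - (0) = 0
Every component ∇_k g_{ij} vanishes: the connection is metric compatible.
Yes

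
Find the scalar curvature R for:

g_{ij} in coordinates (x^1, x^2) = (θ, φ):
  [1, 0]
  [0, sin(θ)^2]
Non-zero Christoffel symbols (Γ^k_{ij} = Γ^k_{ji}):
Γ^θ_{φ φ} = -sin(2*θ)/2
Γ^φ_{θ φ} = 1/tan(θ)
Ricci tensor (R_{ij} = R^k_{ikj}): R_{θθ} = 1, R_{θφ} = 0, R_{φφ} = sin(θ)^2
Inverse metric: g^{θθ} = 1, g^{φφ} = 1/sin(θ)^2
R = g^{ij} R_{ij} = (1)(1) + (1/sin(θ)^2)(sin(θ)^2) = 2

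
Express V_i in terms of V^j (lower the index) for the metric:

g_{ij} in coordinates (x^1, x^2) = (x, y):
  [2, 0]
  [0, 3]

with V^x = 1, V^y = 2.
V_i = g_{ij} V^j:
V_x = (2)(1) + (0)(2) = 2
V_y = (0)(1) + (3)(2) = 6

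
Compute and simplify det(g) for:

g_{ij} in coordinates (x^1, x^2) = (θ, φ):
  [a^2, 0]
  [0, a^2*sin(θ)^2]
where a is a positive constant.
For a 2×2 metric: det(g) = g_{11}·g_{22} - g_{12}·g_{21}
= (a^2)·(a^2*sin(θ)^2) - (0)·(0)
= a^4*sin(θ)^2 - 0
det(g) = a^4*sin(θ)^2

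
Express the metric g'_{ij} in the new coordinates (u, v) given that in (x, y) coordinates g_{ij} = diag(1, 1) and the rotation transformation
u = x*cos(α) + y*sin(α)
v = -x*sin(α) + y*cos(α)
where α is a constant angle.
Invert the transformation: x = u*cos(α) - v*sin(α), y = u*sin(α) + v*cos(α)
g'_{ij} = (∂x^k/∂x'^i)(∂x^l/∂x'^j) g_{kl}; with g_{kl} = δ_{kl} this is Σ_k (∂x^k/∂x'^i)(∂x^k/∂x'^j).
Jacobian: ∂x/∂u = cos(α), ∂x/∂v = -sin(α), ∂y/∂u = sin(α), ∂y/∂v = cos(α)
g'_{uu} = (cos(α))(cos(α)) + (sin(α))(sin(α)) = 1
g'_{uv} = (cos(α))(-sin(α)) + (sin(α))(cos(α)) = 0
g'_{vv} = (-sin(α))(-sin(α)) + (cos(α))(cos(α)) = 1
g'_{ij} = diag(1, 1)
The Euclidean metric is invariant under rotations.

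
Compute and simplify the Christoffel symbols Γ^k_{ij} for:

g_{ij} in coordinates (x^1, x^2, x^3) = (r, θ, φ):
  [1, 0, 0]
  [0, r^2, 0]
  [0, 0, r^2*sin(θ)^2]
Using Γ^k_{ij} = (1/2) g^{km} (∂_i g_{mj} + ∂_j g_{mi} - ∂_m g_{ij}); the metric is diagonal, so only the m = k term contributes.
Non-zero symbols (using the symmetry Γ^k_{ij} = Γ^k_{ji}):
Γ^r_{θ θ} = (1/2) g^{rr} (∂_θ g_{rθ} + ∂_θ g_{rθ} - ∂_r g_{θθ}) = (1/2)(1)((0) + (0) - (2*r)) = -r
Γ^r_{φ φ} = (1/2) g^{rr} (∂_φ g_{rφ} + ∂_φ g_{rφ} - ∂_r g_{φφ}) = (1/2)(1)((0) + (0) - (2*r*sin(θ)^2)) = -r*sin(θ)^2
Γ^θ_{r θ} = (1/2) g^{θθ} (∂_r g_{θθ} + ∂_θ g_{θr} - ∂_θ g_{rθ}) = (1/2)(1/r^2)((2*r) + (0) - (0)) = 1/r
Γ^θ_{φ φ} = (1/2) g^{θθ} (∂_φ g_{θφ} + ∂_φ g_{θφ} - ∂_θ g_{φφ}) = (1/2)(1/r^2)((0) + (0) - (r^2*sin(2*θ))) = -sin(2*θ)/2
Γ^φ_{r φ} = (1/2) g^{φφ} (∂_r g_{φφ} + ∂_φ g_{φr} - ∂_φ g_{rφ}) = (1/2)(1/(r^2*sin(θ)^2))((2*r*sin(θ)^2) + (0) - (0)) = 1/r
Γ^φ_{θ φ} = (1/2) g^{φφ} (∂_θ g_{φφ} + ∂_φ g_{φθ} - ∂_φ g_{θφ}) = (1/2)(1/(r^2*sin(θ)^2))((r^2*sin(2*θ)) + (0) - (0)) = 1/tan(θ)
All other Christoffel symbols are zero.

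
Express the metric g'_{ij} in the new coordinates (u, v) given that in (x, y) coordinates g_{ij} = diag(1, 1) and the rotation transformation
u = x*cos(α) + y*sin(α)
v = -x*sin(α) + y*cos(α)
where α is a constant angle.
Invert the transformation: x = u*cos(α) - v*sin(α), y = u*sin(α) + v*cos(α)
g'_{ij} = (∂x^k/∂x'^i)(∂x^l/∂x'^j) g_{kl}; with g_{kl} = δ_{kl} this is Σ_k (∂x^k/∂x'^i)(∂x^k/∂x'^j).
Jacobian: ∂x/∂u = cos(α), ∂x/∂v = -sin(α), ∂y/∂u = sin(α), ∂y/∂v = cos(α)
g'_{uu} = (cos(α))(cos(α)) + (sin(α))(sin(α)) = 1
g'_{uv} = (cos(α))(-sin(α)) + (sin(α))(cos(α)) = 0
g'_{vv} = (-sin(α))(-sin(α)) + (cos(α))(cos(α)) = 1
g'_{ij} = diag(1, 1)
The Euclidean metric is invariant under rotations.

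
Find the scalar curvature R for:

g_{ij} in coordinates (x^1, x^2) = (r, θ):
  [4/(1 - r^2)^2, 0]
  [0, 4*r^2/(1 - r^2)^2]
Non-zero Christoffel symbols (Γ^k_{ij} = Γ^k_{ji}):
Γ^r_{r r} = 2*r/(1 - r^2)
Γ^r_{θ θ} = (r^3 + r)/(r^2 - 1)
Γ^θ_{r θ} = (-r^2 - 1)/(r^3 - r)
Ricci tensor (R_{ij} = R^k_{ikj}): R_{rr} = -4/(r^2 - 1)^2, R_{rθ} = 0, R_{θθ} = -4*r^2/(r^2 - 1)^2
Inverse metric: g^{rr} = (1 - r^2)^2/4, g^{θθ} = (1 - r^2)^2/(4*r^2)
R = g^{ij} R_{ij} = ((1 - r^2)^2/4)(-4/(r^2 - 1)^2) + ((1 - r^2)^2/(4*r^2))(-4*r^2/(r^2 - 1)^2) = -2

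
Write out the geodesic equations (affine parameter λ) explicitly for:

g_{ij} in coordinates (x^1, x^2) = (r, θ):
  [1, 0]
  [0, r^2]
Geodesic equation: d^2x^k/dλ^2 + Γ^k_{ij} (dx^i/dλ)(dx^j/dλ) = 0.
Non-zero Christoffel symbols:
Γ^r_{θ θ} = -r
Γ^θ_{r θ} = 1/r
Substituting (the symmetric pair Γ^k_{ij}, Γ^k_{ji} combines into a factor 2):
d^2r/dλ^2 - r (dθ/dλ)^2 = 0
d^2θ/dλ^2 + (2/r) (dr/dλ)(dθ/dλ) = 0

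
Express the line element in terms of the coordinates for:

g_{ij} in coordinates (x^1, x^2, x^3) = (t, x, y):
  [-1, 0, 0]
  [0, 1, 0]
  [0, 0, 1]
ds^2 = g_{ij} dx^i dx^j; only the non-zero components contribute.
ds^2 = -dt^2 + dx^2 + dy^2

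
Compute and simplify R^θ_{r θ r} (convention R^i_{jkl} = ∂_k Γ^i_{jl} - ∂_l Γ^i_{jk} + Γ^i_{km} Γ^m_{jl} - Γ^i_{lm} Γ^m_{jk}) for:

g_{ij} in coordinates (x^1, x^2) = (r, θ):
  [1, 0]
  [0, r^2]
Non-zero Christoffel symbols (Γ^k_{ij} = Γ^k_{ji}):
Γ^r_{θ θ} = -r
Γ^θ_{r θ} = 1/r
R^θ_{r θ r} = ∂_θ Γ^θ_{r r} - ∂_r Γ^θ_{r θ} + Γ^θ_{θ m} Γ^m_{r r} - Γ^θ_{r m} Γ^m_{r θ}
  = (0) - (-1/r^2) + (0) - (1/r^2) = 0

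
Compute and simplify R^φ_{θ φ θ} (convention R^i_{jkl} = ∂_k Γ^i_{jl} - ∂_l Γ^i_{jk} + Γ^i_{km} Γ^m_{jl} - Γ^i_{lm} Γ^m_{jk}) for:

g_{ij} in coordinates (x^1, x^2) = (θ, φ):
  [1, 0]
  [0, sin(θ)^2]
Non-zero Christoffel symbols (Γ^k_{ij} = Γ^k_{ji}):
Γ^θ_{φ φ} = -sin(2*θ)/2
Γ^φ_{θ φ} = 1/tan(θ)
R^φ_{θ φ θ} = ∂_φ Γ^φ_{θ θ} - ∂_θ Γ^φ_{θ φ} + Γ^φ_{φ m} Γ^m_{θ θ} - Γ^φ_{θ m} Γ^m_{θ φ}
  = (0) - (-1/sin(θ)^2) + (0) - (1/tan(θ)^2) = 1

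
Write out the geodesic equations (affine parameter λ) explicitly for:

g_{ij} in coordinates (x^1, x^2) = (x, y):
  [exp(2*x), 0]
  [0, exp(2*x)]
Geodesic equation: d^2x^k/dλ^2 + Γ^k_{ij} (dx^i/dλ)(dx^j/dλ) = 0.
Non-zero Christoffel symbols:
Γ^x_{x x} = 1
Γ^x_{y y} = -1
Γ^y_{x y} = 1
Substituting (the symmetric pair Γ^k_{ij}, Γ^k_{ji} combines into a factor 2):
d^2x/dλ^2 + (dx/dλ)^2 - (dy/dλ)^2 = 0
d^2y/dλ^2 + 2 (dx/dλ)(dy/dλ) = 0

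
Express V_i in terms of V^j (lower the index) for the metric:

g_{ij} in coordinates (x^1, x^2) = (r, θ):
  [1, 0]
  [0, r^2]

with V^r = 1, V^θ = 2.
V_i = g_{ij} V^j:
V_r = (1)(1) + (0)(2) = 1
V_θ = (0)(1) + (r^2)(2) = 2*r^2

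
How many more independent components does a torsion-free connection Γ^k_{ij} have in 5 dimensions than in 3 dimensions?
Independent components in n dimensions: n × n(n+1)/2 = n^2(n+1)/2.
5D: 5 × 15 = 75
3D: 3 × 6 = 18
Difference = 75 - 18 = 57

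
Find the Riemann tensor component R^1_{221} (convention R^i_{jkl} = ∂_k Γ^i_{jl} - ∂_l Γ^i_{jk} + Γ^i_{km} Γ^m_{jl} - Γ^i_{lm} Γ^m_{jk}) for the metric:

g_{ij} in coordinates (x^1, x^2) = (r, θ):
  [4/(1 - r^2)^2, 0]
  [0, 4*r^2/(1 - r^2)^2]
Non-zero Christoffel symbols (Γ^k_{ij} = Γ^k_{ji}):
Γ^r_{r r} = 2*r/(1 - r^2)
Γ^r_{θ θ} = (r^3 + r)/(r^2 - 1)
Γ^θ_{r θ} = (-r^2 - 1)/(r^3 - r)
R^r_{θ θ r} = ∂_θ Γ^r_{θ r} - ∂_r Γ^r_{θ θ} + Γ^r_{θ m} Γ^m_{θ r} - Γ^r_{r m} Γ^m_{θ θ}
  = (0) - ((r^4 - 4*r^2 - 1)/(r^2 - 1)^2) + (-(r^2 + 1)^2/(r^2 - 1)^2) - (-2*r^2*(r^2 + 1)/(r^2 - 1)^2) = 4*r^2/(r^2 - 1)^2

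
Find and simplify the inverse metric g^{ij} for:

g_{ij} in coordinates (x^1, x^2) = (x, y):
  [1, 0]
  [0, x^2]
The metric is diagonal, so g^{ij} is diagonal with entries 1/g_{ii}: diag(1, 1/(x^2)).
g^{ij}:
  [1, 0]
  [0, 1/x^2]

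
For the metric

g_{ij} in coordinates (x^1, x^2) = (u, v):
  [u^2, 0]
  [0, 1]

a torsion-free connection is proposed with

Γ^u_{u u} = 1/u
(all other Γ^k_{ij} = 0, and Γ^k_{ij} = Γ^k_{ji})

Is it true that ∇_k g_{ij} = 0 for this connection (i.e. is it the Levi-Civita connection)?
Using ∇_k g_{ij} = ∂_k g_{ij} - Γ^m_{ki} g_{mj} - Γ^m_{kj} g_{im}:
e.g. ∇_u g_{uu} = (2*u) - (u) - (u) = 0
Every component ∇_k g_{ij} vanishes: the connection is metric compatible.
Yes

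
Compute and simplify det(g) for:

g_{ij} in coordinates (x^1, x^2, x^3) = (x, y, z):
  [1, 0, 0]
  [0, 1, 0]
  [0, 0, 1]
Diagonal metric: det(g) = g_{11}·g_{22}·g_{33}
= (1)·(1)·(1)
det(g) = 1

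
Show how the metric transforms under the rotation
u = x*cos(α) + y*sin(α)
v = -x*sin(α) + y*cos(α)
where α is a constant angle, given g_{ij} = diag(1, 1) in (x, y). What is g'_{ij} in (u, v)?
Invert the transformation: x = u*cos(α) - v*sin(α), y = u*sin(α) + v*cos(α)
g'_{ij} = (∂x^k/∂x'^i)(∂x^l/∂x'^j) g_{kl}; with g_{kl} = δ_{kl} this is Σ_k (∂x^k/∂x'^i)(∂x^k/∂x'^j).
Jacobian: ∂x/∂u = cos(α), ∂x/∂v = -sin(α), ∂y/∂u = sin(α), ∂y/∂v = cos(α)
g'_{uu} = (cos(α))(cos(α)) + (sin(α))(sin(α)) = 1
g'_{uv} = (cos(α))(-sin(α)) + (sin(α))(cos(α)) = 0
g'_{vv} = (-sin(α))(-sin(α)) + (cos(α))(cos(α)) = 1
g'_{ij} = diag(1, 1)
The Euclidean metric is invariant under rotations.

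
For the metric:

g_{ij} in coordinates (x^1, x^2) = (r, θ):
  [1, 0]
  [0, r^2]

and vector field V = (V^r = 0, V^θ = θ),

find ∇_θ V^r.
Non-zero Christoffel symbols:
Γ^r_{θ θ} = -r
Γ^θ_{r θ} = 1/r
∇_θ V^r = ∂_θ V^r + Γ^r_{θ j} V^j
  = (0) + (0)(0) + (-r)(θ)
  = -r*θ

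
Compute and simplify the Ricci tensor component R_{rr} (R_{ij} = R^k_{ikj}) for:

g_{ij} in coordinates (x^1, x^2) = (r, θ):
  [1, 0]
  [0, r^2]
Non-zero Christoffel symbols (Γ^k_{ij} = Γ^k_{ji}):
Γ^r_{θ θ} = -r
Γ^θ_{r θ} = 1/r
R^r_{r r r} = 0 (a repeated index in an antisymmetric pair)
R^θ_{r θ r} = ∂_θ Γ^θ_{r r} - ∂_r Γ^θ_{r θ} + Γ^θ_{θ m} Γ^m_{r r} - Γ^θ_{r m} Γ^m_{r θ}
  = (0) - (-1/r^2) + (0) - (1/r^2) = 0
R_{rr} = R^r_{r r r} + R^θ_{r θ r} = (0) + (0) = 0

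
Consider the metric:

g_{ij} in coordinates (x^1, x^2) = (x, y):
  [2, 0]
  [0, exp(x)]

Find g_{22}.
With x^1 = x, x^2 = y, g_{22} = g_{yy} is the row-2, column-2 entry of the matrix.
g_{22} = exp(x)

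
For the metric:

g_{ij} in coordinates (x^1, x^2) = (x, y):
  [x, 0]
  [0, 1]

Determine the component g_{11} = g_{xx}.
With x^1 = x, x^2 = y, g_{11} = g_{xx} is the row-1, column-1 entry of the matrix.
g_{11} = x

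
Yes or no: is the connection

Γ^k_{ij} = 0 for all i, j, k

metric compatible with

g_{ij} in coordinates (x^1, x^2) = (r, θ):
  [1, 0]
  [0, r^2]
Using ∇_k g_{ij} = ∂_k g_{ij} - Γ^m_{ki} g_{mj} - Γ^m_{kj} g_{im}:
∇_r g_{θθ} = (2*r) - (0) - (0) = 2*r ≠ 0
So the connection is not metric compatible (it is not the Levi-Civita connection).
No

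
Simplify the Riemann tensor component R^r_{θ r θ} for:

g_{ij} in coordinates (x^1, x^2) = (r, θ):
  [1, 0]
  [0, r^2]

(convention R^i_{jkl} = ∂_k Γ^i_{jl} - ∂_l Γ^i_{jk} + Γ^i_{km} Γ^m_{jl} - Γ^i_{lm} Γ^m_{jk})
Non-zero Christoffel symbols (Γ^k_{ij} = Γ^k_{ji}):
Γ^r_{θ θ} = -r
Γ^θ_{r θ} = 1/r
R^r_{θ r θ} = ∂_r Γ^r_{θ θ} - ∂_θ Γ^r_{θ r} + Γ^r_{r m} Γ^m_{θ θ} - Γ^r_{θ m} Γ^m_{θ r}
  = (-1) - (0) + (0) - (-1) = 0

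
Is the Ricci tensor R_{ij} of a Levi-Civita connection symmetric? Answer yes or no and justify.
R_{ij} = R^k_{ikj}; the pair symmetry R_{kilj} = R_{ljki} gives R_{ij} = R_{ji}.
Yes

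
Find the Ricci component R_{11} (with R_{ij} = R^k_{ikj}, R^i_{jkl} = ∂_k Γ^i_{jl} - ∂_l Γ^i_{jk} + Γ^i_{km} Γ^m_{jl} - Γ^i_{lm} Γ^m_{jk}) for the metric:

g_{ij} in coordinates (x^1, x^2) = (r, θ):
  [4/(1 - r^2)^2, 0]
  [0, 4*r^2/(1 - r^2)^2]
Non-zero Christoffel symbols (Γ^k_{ij} = Γ^k_{ji}):
Γ^r_{r r} = 2*r/(1 - r^2)
Γ^r_{θ θ} = (r^3 + r)/(r^2 - 1)
Γ^θ_{r θ} = (-r^2 - 1)/(r^3 - r)
R^r_{r r r} = 0 (a repeated index in an antisymmetric pair)
R^θ_{r θ r} = ∂_θ Γ^θ_{r r} - ∂_r Γ^θ_{r θ} + Γ^θ_{θ m} Γ^m_{r r} - Γ^θ_{r m} Γ^m_{r θ}
  = (0) - ((r^4 + 4*r^2 - 1)/(r^3 - r)^2) + (2*(r^2 + 1)/(r^2 - 1)^2) - ((r^2 + 1)^2/(r^3 - r)^2) = -4/(r^2 - 1)^2
R_{rr} = R^r_{r r r} + R^θ_{r θ r} = (0) + (-4/(r^2 - 1)^2) = -4/(r^2 - 1)^2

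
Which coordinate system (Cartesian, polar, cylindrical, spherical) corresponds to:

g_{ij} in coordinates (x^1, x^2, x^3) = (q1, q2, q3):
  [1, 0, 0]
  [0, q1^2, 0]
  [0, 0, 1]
The line element ds^2 = dq1^2 + q1^2 dq2^2 + dq3^2 is dr^2 + r^2 dθ^2 + dz^2 with q1 = r, q2 = θ, q3 = z.
cylindrical coordinates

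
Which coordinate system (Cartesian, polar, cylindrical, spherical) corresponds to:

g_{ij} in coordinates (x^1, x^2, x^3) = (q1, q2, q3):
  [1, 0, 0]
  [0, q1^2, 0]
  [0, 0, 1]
The line element ds^2 = dq1^2 + q1^2 dq2^2 + dq3^2 is dr^2 + r^2 dθ^2 + dz^2 with q1 = r, q2 = θ, q3 = z.
cylindrical coordinates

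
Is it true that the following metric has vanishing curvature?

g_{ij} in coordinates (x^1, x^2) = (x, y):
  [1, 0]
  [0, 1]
All metric components are constant, so every Christoffel symbol vanishes and R^i_{jkl} = 0.
Yes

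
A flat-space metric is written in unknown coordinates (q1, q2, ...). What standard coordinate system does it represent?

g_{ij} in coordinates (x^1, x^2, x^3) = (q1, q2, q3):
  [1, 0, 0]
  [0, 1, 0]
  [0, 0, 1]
All components are constant and the metric is the identity, i.e. orthonormal rectilinear coordinates.
Cartesian (3D) coordinates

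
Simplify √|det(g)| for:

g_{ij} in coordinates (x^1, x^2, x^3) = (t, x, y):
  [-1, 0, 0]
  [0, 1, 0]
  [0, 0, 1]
det(g) = -1
√|det(g)| = 1
Volume element: dV = 1 dt dx dy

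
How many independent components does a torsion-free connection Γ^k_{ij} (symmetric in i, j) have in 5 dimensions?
Γ^k_{ij} has n choices for the upper index and n(n+1)/2 independent symmetric lower index pairs.
Total = 5 × 5×6/2 = 5 × 15 = 75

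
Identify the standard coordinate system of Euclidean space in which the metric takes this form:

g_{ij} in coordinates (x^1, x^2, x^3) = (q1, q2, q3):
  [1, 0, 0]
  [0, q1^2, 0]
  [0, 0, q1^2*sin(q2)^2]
The line element ds^2 = dq1^2 + q1^2 dq2^2 + q1^2 sin(q2)^2 dq3^2 is dr^2 + r^2 dθ^2 + r^2 sin(θ)^2 dφ^2 with q1 = r, q2 = θ, q3 = φ.
spherical coordinates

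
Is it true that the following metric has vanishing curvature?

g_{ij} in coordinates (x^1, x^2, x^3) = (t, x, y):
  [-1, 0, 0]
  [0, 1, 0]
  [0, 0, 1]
All metric components are constant, so every Christoffel symbol vanishes and R^i_{jkl} = 0.
Yes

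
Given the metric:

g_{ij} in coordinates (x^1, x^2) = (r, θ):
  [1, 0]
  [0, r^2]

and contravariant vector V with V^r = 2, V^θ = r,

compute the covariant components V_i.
V_i = g_{ij} V^j:
V_r = (1)(2) + (0)(r) = 2
V_θ = (0)(2) + (r^2)(r) = r^3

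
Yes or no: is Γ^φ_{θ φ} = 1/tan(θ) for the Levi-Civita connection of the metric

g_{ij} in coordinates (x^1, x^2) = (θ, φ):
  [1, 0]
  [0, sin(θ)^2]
Γ^φ_{θ φ} = (1/2) g^{φφ} (∂_θ g_{φφ} + ∂_φ g_{φθ} - ∂_φ g_{θφ}) = (1/2)(1/sin(θ)^2)((sin(2*θ)) + (0) - (0)) = 1/tan(θ)
This equals the proposed value 1/tan(θ).
Yes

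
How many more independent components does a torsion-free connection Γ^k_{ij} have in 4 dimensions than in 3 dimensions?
Independent components in n dimensions: n × n(n+1)/2 = n^2(n+1)/2.
4D: 4 × 10 = 40
3D: 3 × 6 = 18
Difference = 40 - 18 = 22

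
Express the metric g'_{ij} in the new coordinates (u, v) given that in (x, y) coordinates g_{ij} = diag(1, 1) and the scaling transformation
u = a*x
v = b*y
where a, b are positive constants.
Invert the transformation: x = u/a, y = v/b
g'_{ij} = (∂x^k/∂x'^i)(∂x^l/∂x'^j) g_{kl}; with g_{kl} = δ_{kl} this is Σ_k (∂x^k/∂x'^i)(∂x^k/∂x'^j).
Jacobian: ∂x/∂u = 1/a, ∂x/∂v = 0, ∂y/∂u = 0, ∂y/∂v = 1/b
g'_{uu} = (1/a)(1/a) + (0)(0) = 1/a^2
g'_{uv} = (1/a)(0) + (0)(1/b) = 0
g'_{vv} = (0)(0) + (1/b)(1/b) = 1/b^2
g'_{ij} = diag(1/a^2, 1/b^2)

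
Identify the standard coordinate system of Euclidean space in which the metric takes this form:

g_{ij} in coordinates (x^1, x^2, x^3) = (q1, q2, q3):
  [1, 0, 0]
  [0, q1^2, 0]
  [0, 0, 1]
The line element ds^2 = dq1^2 + q1^2 dq2^2 + dq3^2 is dr^2 + r^2 dθ^2 + dz^2 with q1 = r, q2 = θ, q3 = z.
cylindrical coordinates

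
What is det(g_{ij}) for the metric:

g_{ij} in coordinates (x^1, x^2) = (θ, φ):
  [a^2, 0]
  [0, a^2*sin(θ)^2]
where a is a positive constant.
For a 2×2 metric: det(g) = g_{11}·g_{22} - g_{12}·g_{21}
= (a^2)·(a^2*sin(θ)^2) - (0)·(0)
= a^4*sin(θ)^2 - 0
det(g) = a^4*sin(θ)^2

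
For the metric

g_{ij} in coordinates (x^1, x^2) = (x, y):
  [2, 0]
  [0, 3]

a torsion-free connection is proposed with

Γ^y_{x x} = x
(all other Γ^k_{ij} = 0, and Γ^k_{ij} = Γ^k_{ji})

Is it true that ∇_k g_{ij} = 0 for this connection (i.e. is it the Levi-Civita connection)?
Using ∇_k g_{ij} = ∂_k g_{ij} - Γ^m_{ki} g_{mj} - Γ^m_{kj} g_{im}:
∇_x g_{xy} = (0) - (3*x) - (0) = -3*x ≠ 0
So the connection is not metric compatible (it is not the Levi-Civita connection).
No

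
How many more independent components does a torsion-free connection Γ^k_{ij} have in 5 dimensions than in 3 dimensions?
Independent components in n dimensions: n × n(n+1)/2 = n^2(n+1)/2.
5D: 5 × 15 = 75
3D: 3 × 6 = 18
Difference = 75 - 18 = 57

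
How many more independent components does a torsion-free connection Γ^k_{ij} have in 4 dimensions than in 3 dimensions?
Independent components in n dimensions: n × n(n+1)/2 = n^2(n+1)/2.
4D: 4 × 10 = 40
3D: 3 × 6 = 18
Difference = 40 - 18 = 22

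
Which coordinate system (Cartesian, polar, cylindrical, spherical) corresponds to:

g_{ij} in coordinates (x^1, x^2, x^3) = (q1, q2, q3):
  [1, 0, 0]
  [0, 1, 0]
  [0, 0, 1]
All components are constant and the metric is the identity, i.e. orthonormal rectilinear coordinates.
Cartesian (3D) coordinates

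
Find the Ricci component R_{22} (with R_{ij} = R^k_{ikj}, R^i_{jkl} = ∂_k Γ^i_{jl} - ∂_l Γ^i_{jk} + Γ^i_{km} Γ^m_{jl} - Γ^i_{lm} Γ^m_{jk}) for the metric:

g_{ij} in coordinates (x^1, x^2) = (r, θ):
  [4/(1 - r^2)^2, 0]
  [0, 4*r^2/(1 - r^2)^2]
Non-zero Christoffel symbols (Γ^k_{ij} = Γ^k_{ji}):
Γ^r_{r r} = 2*r/(1 - r^2)
Γ^r_{θ θ} = (r^3 + r)/(r^2 - 1)
Γ^θ_{r θ} = (-r^2 - 1)/(r^3 - r)
R^r_{θ r θ} = ∂_r Γ^r_{θ θ} - ∂_θ Γ^r_{θ r} + Γ^r_{r m} Γ^m_{θ θ} - Γ^r_{θ m} Γ^m_{θ r}
  = ((r^4 - 4*r^2 - 1)/(r^2 - 1)^2) - (0) + (-2*r^2*(r^2 + 1)/(r^2 - 1)^2) - (-(r^2 + 1)^2/(r^2 - 1)^2) = -4*r^2/(r^2 - 1)^2
R^θ_{θ θ θ} = 0 (a repeated index in an antisymmetric pair)
R_{θθ} = R^r_{θ r θ} + R^θ_{θ θ θ} = (-4*r^2/(r^2 - 1)^2) + (0) = -4*r^2/(r^2 - 1)^2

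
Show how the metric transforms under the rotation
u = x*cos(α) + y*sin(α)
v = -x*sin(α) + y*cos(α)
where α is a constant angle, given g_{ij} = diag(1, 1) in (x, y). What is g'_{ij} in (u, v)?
Invert the transformation: x = u*cos(α) - v*sin(α), y = u*sin(α) + v*cos(α)
g'_{ij} = (∂x^k/∂x'^i)(∂x^l/∂x'^j) g_{kl}; with g_{kl} = δ_{kl} this is Σ_k (∂x^k/∂x'^i)(∂x^k/∂x'^j).
Jacobian: ∂x/∂u = cos(α), ∂x/∂v = -sin(α), ∂y/∂u = sin(α), ∂y/∂v = cos(α)
g'_{uu} = (cos(α))(cos(α)) + (sin(α))(sin(α)) = 1
g'_{uv} = (cos(α))(-sin(α)) + (sin(α))(cos(α)) = 0
g'_{vv} = (-sin(α))(-sin(α)) + (cos(α))(cos(α)) = 1
g'_{ij} = diag(1, 1)
The Euclidean metric is invariant under rotations.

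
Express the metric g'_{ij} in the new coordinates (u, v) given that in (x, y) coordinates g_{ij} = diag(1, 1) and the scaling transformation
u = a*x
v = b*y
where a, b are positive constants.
Invert the transformation: x = u/a, y = v/b
g'_{ij} = (∂x^k/∂x'^i)(∂x^l/∂x'^j) g_{kl}; with g_{kl} = δ_{kl} this is Σ_k (∂x^k/∂x'^i)(∂x^k/∂x'^j).
Jacobian: ∂x/∂u = 1/a, ∂x/∂v = 0, ∂y/∂u = 0, ∂y/∂v = 1/b
g'_{uu} = (1/a)(1/a) + (0)(0) = 1/a^2
g'_{uv} = (1/a)(0) + (0)(1/b) = 0
g'_{vv} = (0)(0) + (1/b)(1/b) = 1/b^2
g'_{ij} = diag(1/a^2, 1/b^2)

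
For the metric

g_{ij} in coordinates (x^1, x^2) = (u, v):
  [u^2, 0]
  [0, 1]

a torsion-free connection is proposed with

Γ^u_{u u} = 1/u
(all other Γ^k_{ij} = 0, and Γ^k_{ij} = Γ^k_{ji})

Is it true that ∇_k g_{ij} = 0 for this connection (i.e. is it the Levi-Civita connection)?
Using ∇_k g_{ij} = ∂_k g_{ij} - Γ^m_{ki} g_{mj} - Γ^m_{kj} g_{im}:
e.g. ∇_u g_{uu} = (2*u) - (u) - (u) = 0
Every component ∇_k g_{ij} vanishes: the connection is metric compatible.
Yes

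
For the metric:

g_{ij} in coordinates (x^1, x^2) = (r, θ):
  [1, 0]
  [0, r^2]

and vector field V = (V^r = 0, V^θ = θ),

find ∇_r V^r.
Non-zero Christoffel symbols:
Γ^r_{θ θ} = -r
Γ^θ_{r θ} = 1/r
∇_r V^r = ∂_r V^r + Γ^r_{r j} V^j
  = (0) + (0)(0) + (0)(θ)
  = 0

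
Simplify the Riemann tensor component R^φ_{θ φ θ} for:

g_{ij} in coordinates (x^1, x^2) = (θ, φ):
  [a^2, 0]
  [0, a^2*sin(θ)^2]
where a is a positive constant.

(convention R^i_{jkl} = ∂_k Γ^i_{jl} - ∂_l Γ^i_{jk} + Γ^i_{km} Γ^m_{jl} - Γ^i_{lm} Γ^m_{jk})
Non-zero Christoffel symbols (Γ^k_{ij} = Γ^k_{ji}):
Γ^θ_{φ φ} = -sin(2*θ)/2
Γ^φ_{θ φ} = 1/tan(θ)
R^φ_{θ φ θ} = ∂_φ Γ^φ_{θ θ} - ∂_θ Γ^φ_{θ φ} + Γ^φ_{φ m} Γ^m_{θ θ} - Γ^φ_{θ m} Γ^m_{θ φ}
  = (0) - (-1/sin(θ)^2) + (0) - (1/tan(θ)^2) = 1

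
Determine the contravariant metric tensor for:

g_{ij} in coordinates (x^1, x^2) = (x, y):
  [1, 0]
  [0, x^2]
The metric is diagonal, so g^{ij} is diagonal with entries 1/g_{ii}: diag(1, 1/(x^2)).
g^{ij}:
  [1, 0]
  [0, 1/x^2]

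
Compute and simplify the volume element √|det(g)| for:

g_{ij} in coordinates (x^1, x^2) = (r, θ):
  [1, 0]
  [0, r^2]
det(g) = r^2
√|det(g)| = r
Volume element: dV = r dr dθ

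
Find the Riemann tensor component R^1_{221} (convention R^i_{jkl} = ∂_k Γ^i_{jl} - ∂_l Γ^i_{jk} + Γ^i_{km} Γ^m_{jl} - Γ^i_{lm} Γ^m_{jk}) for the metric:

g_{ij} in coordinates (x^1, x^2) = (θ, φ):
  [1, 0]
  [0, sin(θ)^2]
Non-zero Christoffel symbols (Γ^k_{ij} = Γ^k_{ji}):
Γ^θ_{φ φ} = -sin(2*θ)/2
Γ^φ_{θ φ} = 1/tan(θ)
R^θ_{φ φ θ} = ∂_φ Γ^θ_{φ θ} - ∂_θ Γ^θ_{φ φ} + Γ^θ_{φ m} Γ^m_{φ θ} - Γ^θ_{θ m} Γ^m_{φ φ}
  = (0) - (-cos(2*θ)) + (-cos(θ)^2) - (0) = -sin(θ)^2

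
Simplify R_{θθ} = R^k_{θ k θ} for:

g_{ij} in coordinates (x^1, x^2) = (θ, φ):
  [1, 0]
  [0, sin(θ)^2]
Non-zero Christoffel symbols (Γ^k_{ij} = Γ^k_{ji}):
Γ^θ_{φ φ} = -sin(2*θ)/2
Γ^φ_{θ φ} = 1/tan(θ)
R^θ_{θ θ θ} = 0 (a repeated index in an antisymmetric pair)
R^φ_{θ φ θ} = ∂_φ Γ^φ_{θ θ} - ∂_θ Γ^φ_{θ φ} + Γ^φ_{φ m} Γ^m_{θ θ} - Γ^φ_{θ m} Γ^m_{θ φ}
  = (0) - (-1/sin(θ)^2) + (0) - (1/tan(θ)^2) = 1
R_{θθ} = R^θ_{θ θ θ} + R^φ_{θ φ θ} = (0) + (1) = 1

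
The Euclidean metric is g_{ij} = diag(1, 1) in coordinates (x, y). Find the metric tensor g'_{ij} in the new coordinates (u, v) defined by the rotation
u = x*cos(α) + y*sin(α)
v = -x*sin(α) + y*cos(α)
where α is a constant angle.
Invert the transformation: x = u*cos(α) - v*sin(α), y = u*sin(α) + v*cos(α)
g'_{ij} = (∂x^k/∂x'^i)(∂x^l/∂x'^j) g_{kl}; with g_{kl} = δ_{kl} this is Σ_k (∂x^k/∂x'^i)(∂x^k/∂x'^j).
Jacobian: ∂x/∂u = cos(α), ∂x/∂v = -sin(α), ∂y/∂u = sin(α), ∂y/∂v = cos(α)
g'_{uu} = (cos(α))(cos(α)) + (sin(α))(sin(α)) = 1
g'_{uv} = (cos(α))(-sin(α)) + (sin(α))(cos(α)) = 0
g'_{vv} = (-sin(α))(-sin(α)) + (cos(α))(cos(α)) = 1
g'_{ij} = diag(1, 1)
The Euclidean metric is invariant under rotations.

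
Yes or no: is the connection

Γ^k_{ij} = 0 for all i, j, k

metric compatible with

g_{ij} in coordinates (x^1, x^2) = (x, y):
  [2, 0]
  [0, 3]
Using ∇_k g_{ij} = ∂_k g_{ij} - Γ^m_{ki} g_{mj} - Γ^m_{kj} g_{im}:
e.g. ∇_x g_{yy} = (0) - (0) - (0) = 0
Every component ∇_k g_{ij} vanishes: the connection is metric compatible.
Yes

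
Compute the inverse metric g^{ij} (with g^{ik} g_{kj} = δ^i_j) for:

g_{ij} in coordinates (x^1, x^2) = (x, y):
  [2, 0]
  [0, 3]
The metric is diagonal, so g^{ij} is diagonal with entries 1/g_{ii}: diag(1/2, 1/3).
g^{ij}:
  [1/2, 0]
  [0, 1/3]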